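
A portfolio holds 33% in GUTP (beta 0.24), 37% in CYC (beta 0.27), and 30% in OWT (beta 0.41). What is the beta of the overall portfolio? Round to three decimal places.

β_P = Σ w_i β_i = 0.33×0.24 + 0.37×0.27 + 0.30×0.41 = 0.3021

0.302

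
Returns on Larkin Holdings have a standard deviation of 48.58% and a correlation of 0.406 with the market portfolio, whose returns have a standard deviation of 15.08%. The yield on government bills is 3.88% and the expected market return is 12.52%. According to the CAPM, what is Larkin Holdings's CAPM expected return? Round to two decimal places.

15.18%

β = ρ × σ_i / σ_m = 0.406 × 48.58% / 15.08% = 1.3079
MRP = 12.52% − 3.88% = 8.64%
E(R) = 3.88% + 1.3079 × 8.64% = 15.18%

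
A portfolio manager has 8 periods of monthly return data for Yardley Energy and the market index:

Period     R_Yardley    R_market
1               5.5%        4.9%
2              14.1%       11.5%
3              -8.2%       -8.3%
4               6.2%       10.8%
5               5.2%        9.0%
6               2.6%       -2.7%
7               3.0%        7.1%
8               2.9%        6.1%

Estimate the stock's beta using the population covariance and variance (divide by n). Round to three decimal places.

Mean R_i = (5.5 + 14.1 − 8.2 + 6.2 + 5.2 + 2.6 + 3.0 + 2.9) / 8 = 3.9125%
Mean R_m = (4.9 + 11.5 − 8.3 + 10.8 + 9.0 − 2.7 + 7.1 + 6.1) / 8 = 4.8000%
Σ(R_i − R̄_i)(R_m − R̄_m) = 252.6500  ⇒  Cov = 252.6500 / 8 = 31.5813
Σ(R_m − R̄_m)² = 333.3800  ⇒  Var(R_m) = 333.3800 / 8 = 41.6725
β = Cov / Var(R_m) = 31.5813 / 41.6725 = 0.7578

0.758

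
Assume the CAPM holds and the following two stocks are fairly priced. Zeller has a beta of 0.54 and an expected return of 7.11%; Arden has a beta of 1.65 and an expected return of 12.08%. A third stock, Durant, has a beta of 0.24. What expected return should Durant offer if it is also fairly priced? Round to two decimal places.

MRP (SML slope) = (12.08% − 7.11%) / (1.65 − 0.54) = 4.97% / 1.11 = 4.4775%
R_f (intercept) = 7.11% − 0.54 × 4.4775% = 4.6922%
E(R_Durant) = R_f + β × MRP = 4.6922% + 0.24 × 4.4775% = 5.77%

5.77%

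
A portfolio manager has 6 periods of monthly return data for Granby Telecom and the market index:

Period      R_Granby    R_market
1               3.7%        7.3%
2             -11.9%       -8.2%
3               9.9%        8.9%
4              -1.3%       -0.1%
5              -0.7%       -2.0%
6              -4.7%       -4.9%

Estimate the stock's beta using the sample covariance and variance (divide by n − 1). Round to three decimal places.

Mean R_i = (3.7 − 11.9 + 9.9 − 1.3 − 0.7 − 4.7) / 6 = -0.8333%
Mean R_m = (7.3 − 8.2 + 8.9 − 0.1 − 2.0 − 4.9) / 6 = 0.1667%
Σ(R_i − R̄_i)(R_m − R̄_m) = 238.0933  ⇒  Cov = 238.0933 / 5 = 47.6187
Σ(R_m − R̄_m)² = 227.5933  ⇒  Var(R_m) = 227.5933 / 5 = 45.5187
β = Cov / Var(R_m) = 47.6187 / 45.5187 = 1.0461

1.046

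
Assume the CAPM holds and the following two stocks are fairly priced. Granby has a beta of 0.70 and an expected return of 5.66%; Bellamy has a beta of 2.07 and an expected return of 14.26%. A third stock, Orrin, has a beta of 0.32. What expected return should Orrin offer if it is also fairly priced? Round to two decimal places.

MRP (SML slope) = (14.26% − 5.66%) / (2.07 − 0.70) = 8.60% / 1.37 = 6.2774%
R_f (intercept) = 5.66% − 0.70 × 6.2774% = 1.2658%
E(R_Orrin) = R_f + β × MRP = 1.2658% + 0.32 × 6.2774% = 3.27%

3.27%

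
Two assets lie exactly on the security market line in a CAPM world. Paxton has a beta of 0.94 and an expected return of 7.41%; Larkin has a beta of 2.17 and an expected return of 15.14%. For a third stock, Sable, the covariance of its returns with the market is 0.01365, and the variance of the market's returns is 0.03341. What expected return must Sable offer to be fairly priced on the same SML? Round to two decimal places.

MRP = (15.14% − 7.41%) / (2.17 − 0.94) = 6.2846%
R_f = 7.41% − 0.94 × 6.2846% = 1.5025%
β_Sable = Cov / Var(R_m) = 0.01365 / 0.03341 = 0.4086
E(R_Sable) = R_f + β × MRP = 1.5025% + 0.4086 × 6.2846% = 4.07%

4.07%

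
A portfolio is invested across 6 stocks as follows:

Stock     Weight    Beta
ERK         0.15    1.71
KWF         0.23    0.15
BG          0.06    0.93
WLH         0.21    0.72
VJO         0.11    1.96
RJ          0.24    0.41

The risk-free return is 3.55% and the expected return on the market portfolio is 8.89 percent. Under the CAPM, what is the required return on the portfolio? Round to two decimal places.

7.89%

β_P = Σ w_i β_i = 0.15×1.71 + 0.23×0.15 + 0.06×0.93 + 0.21×0.72 + 0.11×1.96 + 0.24×0.41 = 0.8120
MRP = 8.89% − 3.55% = 5.34%
E(R_P) = R_f + β_P × MRP = 3.55% + 0.8120 × 5.34% = 7.89%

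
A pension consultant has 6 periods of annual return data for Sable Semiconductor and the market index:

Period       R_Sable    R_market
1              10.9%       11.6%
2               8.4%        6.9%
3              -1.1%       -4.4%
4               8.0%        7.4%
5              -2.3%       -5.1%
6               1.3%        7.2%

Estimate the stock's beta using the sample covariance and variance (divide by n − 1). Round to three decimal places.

Mean R_i = (10.9 + 8.4 − 1.1 + 8.0 − 2.3 + 1.3) / 6 = 4.2000%
Mean R_m = (11.6 + 6.9 − 4.4 + 7.4 − 5.1 + 7.2) / 6 = 3.9333%
Σ(R_i − R̄_i)(R_m − R̄_m) = 170.4100  ⇒  Cov = 170.4100 / 5 = 34.0820
Σ(R_m − R̄_m)² = 241.3133  ⇒  Var(R_m) = 241.3133 / 5 = 48.2627
β = Cov / Var(R_m) = 34.0820 / 48.2627 = 0.7062

0.706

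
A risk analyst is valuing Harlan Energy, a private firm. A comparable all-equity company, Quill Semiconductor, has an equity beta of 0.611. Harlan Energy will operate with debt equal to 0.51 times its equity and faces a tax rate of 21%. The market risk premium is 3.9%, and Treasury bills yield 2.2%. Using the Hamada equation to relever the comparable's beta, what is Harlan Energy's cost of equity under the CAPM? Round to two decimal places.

5.54%

β_L = β_U × [1 + (1 − t)(D/E)] = 0.611 × [1 + (1 − 0.21) × 0.51]
    = 0.611 × [1 + 0.79 × 0.51] = 0.611 × 1.4029 = 0.8572
E(R) = R_f + β_L × MRP = 2.2% + 0.8572 × 3.9% = 5.54%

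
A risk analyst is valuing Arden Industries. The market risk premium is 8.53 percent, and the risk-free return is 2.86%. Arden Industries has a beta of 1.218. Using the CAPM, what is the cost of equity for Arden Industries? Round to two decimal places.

E(R) = R_f + β × MRP = 2.86% + 1.218 × 8.53% = 13.25%

13.25%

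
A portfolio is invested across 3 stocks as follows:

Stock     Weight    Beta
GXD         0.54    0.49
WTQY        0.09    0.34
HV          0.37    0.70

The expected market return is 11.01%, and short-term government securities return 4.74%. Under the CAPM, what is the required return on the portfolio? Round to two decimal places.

β_P = Σ w_i β_i = 0.54×0.49 + 0.09×0.34 + 0.37×0.70 = 0.5542
MRP = 11.01% − 4.74% = 6.27%
E(R_P) = R_f + β_P × MRP = 4.74% + 0.5542 × 6.27% = 8.21%

8.21%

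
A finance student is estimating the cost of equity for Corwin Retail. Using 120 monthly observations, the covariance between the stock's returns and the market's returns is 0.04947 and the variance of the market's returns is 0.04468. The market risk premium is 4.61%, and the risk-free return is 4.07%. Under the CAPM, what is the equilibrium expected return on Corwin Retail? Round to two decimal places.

9.17%

β = Cov(R_i, R_m) / Var(R_m) = 0.04947 / 0.04468 = 1.1072
E(R) = R_f + β × MRP = 4.07% + 1.1072 × 4.61% = 9.17%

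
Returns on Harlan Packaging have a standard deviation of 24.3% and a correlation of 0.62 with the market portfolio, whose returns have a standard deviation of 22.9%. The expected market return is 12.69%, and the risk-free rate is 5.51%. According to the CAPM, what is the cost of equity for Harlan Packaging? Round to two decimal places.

β = ρ × σ_i / σ_m = 0.62 × 24.3% / 22.9% = 0.6579
MRP = 12.69% − 5.51% = 7.18%
E(R) = 5.51% + 0.6579 × 7.18% = 10.23%

10.23%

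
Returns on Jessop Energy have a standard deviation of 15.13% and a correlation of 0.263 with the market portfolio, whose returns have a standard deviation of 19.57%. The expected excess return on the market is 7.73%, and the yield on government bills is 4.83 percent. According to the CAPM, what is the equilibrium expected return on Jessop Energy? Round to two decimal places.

β = ρ × σ_i / σ_m = 0.263 × 15.13% / 19.57% = 0.2033
E(R) = 4.83% + 0.2033 × 7.73% = 6.40%

6.40%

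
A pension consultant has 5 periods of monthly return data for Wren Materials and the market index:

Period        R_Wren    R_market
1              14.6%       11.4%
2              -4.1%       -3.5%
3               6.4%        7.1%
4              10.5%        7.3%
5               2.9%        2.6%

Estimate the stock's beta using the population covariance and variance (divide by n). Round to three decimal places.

1.240

Mean R_i = (14.6 − 4.1 + 6.4 + 10.5 + 2.9) / 5 = 6.0600%
Mean R_m = (11.4 − 3.5 + 7.1 + 7.3 + 2.6) / 5 = 4.9800%
Σ(R_i − R̄_i)(R_m − R̄_m) = 159.5260  ⇒  Cov = 159.5260 / 5 = 31.9052
Σ(R_m − R̄_m)² = 128.6680  ⇒  Var(R_m) = 128.6680 / 5 = 25.7336
β = Cov / Var(R_m) = 31.9052 / 25.7336 = 1.2398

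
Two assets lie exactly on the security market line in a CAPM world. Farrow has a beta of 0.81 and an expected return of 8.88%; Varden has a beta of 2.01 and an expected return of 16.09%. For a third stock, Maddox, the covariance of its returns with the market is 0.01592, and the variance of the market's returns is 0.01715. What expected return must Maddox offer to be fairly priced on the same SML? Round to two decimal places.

MRP = (16.09% − 8.88%) / (2.01 − 0.81) = 6.0083%
R_f = 8.88% − 0.81 × 6.0083% = 4.0133%
β_Maddox = Cov / Var(R_m) = 0.01592 / 0.01715 = 0.9283
E(R_Maddox) = R_f + β × MRP = 4.0133% + 0.9283 × 6.0083% = 9.59%

9.59%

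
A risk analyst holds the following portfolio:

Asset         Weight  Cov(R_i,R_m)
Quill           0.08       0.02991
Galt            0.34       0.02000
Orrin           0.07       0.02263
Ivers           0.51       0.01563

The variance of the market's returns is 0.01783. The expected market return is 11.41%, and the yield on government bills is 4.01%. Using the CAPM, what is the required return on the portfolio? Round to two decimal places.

11.79%

β_Quill = 0.02991 / 0.01783 = 1.6775
β_Galt = 0.02000 / 0.01783 = 1.1217
β_Orrin = 0.02263 / 0.01783 = 1.2692
β_Ivers = 0.01563 / 0.01783 = 0.8766
β_P = Σ w_i β_i = 0.08×1.6775 + 0.34×1.1217 + 0.07×1.2692 + 0.51×0.8766 = 1.0515
MRP = 11.41% − 4.01% = 7.40%
E(R_P) = R_f + β_P × MRP = 4.01% + 1.0515 × 7.40% = 11.79%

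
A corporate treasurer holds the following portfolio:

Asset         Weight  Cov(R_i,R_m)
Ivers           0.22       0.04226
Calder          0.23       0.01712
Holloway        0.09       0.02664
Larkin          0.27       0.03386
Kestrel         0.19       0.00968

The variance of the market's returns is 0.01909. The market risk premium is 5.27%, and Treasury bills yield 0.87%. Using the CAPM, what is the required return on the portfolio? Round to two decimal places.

β_Ivers = 0.04226 / 0.01909 = 2.2137
β_Calder = 0.01712 / 0.01909 = 0.8968
β_Holloway = 0.02664 / 0.01909 = 1.3955
β_Larkin = 0.03386 / 0.01909 = 1.7737
β_Kestrel = 0.00968 / 0.01909 = 0.5071
β_P = Σ w_i β_i = 0.22×2.2137 + 0.23×0.8968 + 0.09×1.3955 + 0.27×1.7737 + 0.19×0.5071 = 1.3941
E(R_P) = R_f + β_P × MRP = 0.87% + 1.3941 × 5.27% = 8.22%

8.22%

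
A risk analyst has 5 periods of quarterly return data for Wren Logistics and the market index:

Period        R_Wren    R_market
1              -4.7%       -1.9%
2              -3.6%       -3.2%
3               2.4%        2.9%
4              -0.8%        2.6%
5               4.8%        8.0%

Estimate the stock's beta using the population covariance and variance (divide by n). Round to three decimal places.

Mean R_i = (-4.7 − 3.6 + 2.4 − 0.8 + 4.8) / 5 = -0.3800%
Mean R_m = (-1.9 − 3.2 + 2.9 + 2.6 + 8.0) / 5 = 1.6800%
Σ(R_i − R̄_i)(R_m − R̄_m) = 66.9220  ⇒  Cov = 66.9220 / 5 = 13.3844
Σ(R_m − R̄_m)² = 78.9080  ⇒  Var(R_m) = 78.9080 / 5 = 15.7816
β = Cov / Var(R_m) = 13.3844 / 15.7816 = 0.8481

0.848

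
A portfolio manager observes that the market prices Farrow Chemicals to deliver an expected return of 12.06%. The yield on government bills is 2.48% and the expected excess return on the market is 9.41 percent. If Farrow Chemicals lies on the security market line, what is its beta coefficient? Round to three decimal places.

1.018

β = (E(R) − R_f) / MRP = (12.06% − 2.48%) / 9.41% = 9.58% / 9.41% = 1.018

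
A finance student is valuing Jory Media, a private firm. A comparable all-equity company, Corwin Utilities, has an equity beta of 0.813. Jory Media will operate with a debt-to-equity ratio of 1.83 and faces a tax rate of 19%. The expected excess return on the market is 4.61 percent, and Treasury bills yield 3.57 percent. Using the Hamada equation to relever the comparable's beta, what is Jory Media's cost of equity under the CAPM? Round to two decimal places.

12.87%

β_L = β_U × [1 + (1 − t)(D/E)] = 0.813 × [1 + (1 − 0.19) × 1.83]
    = 0.813 × [1 + 0.81 × 1.83] = 0.813 × 2.4823 = 2.0181
E(R) = R_f + β_L × MRP = 3.57% + 2.0181 × 4.61% = 12.87%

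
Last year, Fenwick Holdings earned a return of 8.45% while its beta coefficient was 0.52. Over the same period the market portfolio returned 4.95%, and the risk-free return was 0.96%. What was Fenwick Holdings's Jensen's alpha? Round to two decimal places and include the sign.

+5.42%

Market excess return = 4.95% − 0.96% = 3.99%
CAPM benchmark = R_f + β(R_m − R_f) = 0.96% + 0.52 × 3.99% = 3.0348%
α = actual − benchmark = 8.45% − 3.0348% = +5.42%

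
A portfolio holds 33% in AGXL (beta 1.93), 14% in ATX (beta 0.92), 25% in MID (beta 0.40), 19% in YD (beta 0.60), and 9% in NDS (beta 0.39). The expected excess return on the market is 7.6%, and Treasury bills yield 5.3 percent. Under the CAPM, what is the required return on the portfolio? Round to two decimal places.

13.01%

β_P = Σ w_i β_i = 0.33×1.93 + 0.14×0.92 + 0.25×0.40 + 0.19×0.60 + 0.09×0.39 = 1.0148
E(R_P) = R_f + β_P × MRP = 5.3% + 1.0148 × 7.6% = 13.01%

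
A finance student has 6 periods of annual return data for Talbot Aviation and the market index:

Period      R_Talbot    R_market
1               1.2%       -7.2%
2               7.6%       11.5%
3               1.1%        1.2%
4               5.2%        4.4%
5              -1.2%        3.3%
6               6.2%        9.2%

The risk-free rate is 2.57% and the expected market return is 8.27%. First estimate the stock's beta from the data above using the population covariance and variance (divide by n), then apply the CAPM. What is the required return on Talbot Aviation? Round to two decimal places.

Mean R_i = (1.2 + 7.6 + 1.1 + 5.2 − 1.2 + 6.2) / 6 = 3.3500%
Mean R_m = (-7.2 + 11.5 + 1.2 + 4.4 + 3.3 + 9.2) / 6 = 3.7333%
Σ(R_i − R̄_i)(R_m − R̄_m) = 81.0000  ⇒  Cov = 81.0000 / 6 = 13.5000
Σ(R_m − R̄_m)² = 216.7933  ⇒  Var(R_m) = 216.7933 / 6 = 36.1322
β = Cov / Var(R_m) = 13.5000 / 36.1322 = 0.3736
MRP = 8.27% − 2.57% = 5.70%
E(R) = R_f + β × MRP = 2.57% + 0.3736 × 5.70% = 4.70%

4.70%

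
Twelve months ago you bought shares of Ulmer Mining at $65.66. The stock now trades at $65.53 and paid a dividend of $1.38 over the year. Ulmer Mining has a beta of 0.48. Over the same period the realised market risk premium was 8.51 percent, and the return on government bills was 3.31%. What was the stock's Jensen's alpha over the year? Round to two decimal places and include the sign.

Realised HPR = (P1 + D1 − P0) / P0 = (65.53 + 1.38 − 65.66) / 65.66 = 1.25 / 65.66 = 1.9037%
CAPM required = R_f + β·MRP = 3.31% + 0.48 × 8.51% = 7.3948%
α = realised − required = 1.9037% − 7.3948% = -5.49%

-5.49%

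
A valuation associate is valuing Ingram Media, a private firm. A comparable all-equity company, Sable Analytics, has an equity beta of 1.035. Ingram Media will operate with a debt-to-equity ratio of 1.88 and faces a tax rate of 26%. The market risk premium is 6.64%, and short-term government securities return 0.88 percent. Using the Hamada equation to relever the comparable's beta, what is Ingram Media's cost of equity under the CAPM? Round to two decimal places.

17.31%

β_L = β_U × [1 + (1 − t)(D/E)] = 1.035 × [1 + (1 − 0.26) × 1.88]
    = 1.035 × [1 + 0.74 × 1.88] = 1.035 × 2.3912 = 2.4749
E(R) = R_f + β_L × MRP = 0.88% + 2.4749 × 6.64% = 17.31%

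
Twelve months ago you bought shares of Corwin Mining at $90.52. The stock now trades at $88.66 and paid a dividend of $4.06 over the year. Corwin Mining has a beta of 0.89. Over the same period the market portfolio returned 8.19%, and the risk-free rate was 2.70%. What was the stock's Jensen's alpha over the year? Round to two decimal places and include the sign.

Realised HPR = (P1 + D1 − P0) / P0 = (88.66 + 4.06 − 90.52) / 90.52 = 2.20 / 90.52 = 2.4304%
MRP = 8.19% − 2.70% = 5.49%
CAPM required = R_f + β·MRP = 2.70% + 0.89 × 5.49% = 7.5861%
α = realised − required = 2.4304% − 7.5861% = -5.16%

-5.16%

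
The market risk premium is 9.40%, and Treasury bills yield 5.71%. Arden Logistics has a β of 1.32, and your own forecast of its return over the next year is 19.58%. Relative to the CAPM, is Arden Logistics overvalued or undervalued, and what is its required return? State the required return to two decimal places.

Required return = R_f + β·MRP = 5.71% + 1.32 × 9.40% = 18.12%
Forecast 19.58% > required 18.12% → the stock plots above the SML → undervalued.

Undervalued; required return 18.12%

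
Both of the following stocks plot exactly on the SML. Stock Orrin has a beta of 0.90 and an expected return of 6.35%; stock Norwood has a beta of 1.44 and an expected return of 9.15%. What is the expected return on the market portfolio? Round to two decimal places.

6.87%

Both satisfy E(R) = R_f + β·MRP, so the slope of the SML is
MRP = (9.15% − 6.35%) / (1.44 − 0.90) = 2.80% / 0.54 = 5.1852%
R_f = E(R_Orrin) − β_Orrin·MRP = 6.35% − 0.90 × 5.1852% = 1.6833%
E(R_m) = R_f + MRP = 1.6833% + 5.1852% = 6.87%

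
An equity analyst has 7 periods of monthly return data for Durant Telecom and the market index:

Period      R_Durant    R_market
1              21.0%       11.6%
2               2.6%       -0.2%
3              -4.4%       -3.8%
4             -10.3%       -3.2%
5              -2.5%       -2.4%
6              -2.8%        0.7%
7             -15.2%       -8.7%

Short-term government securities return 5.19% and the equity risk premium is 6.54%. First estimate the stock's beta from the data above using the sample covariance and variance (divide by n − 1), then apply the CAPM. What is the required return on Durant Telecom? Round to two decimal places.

16.80%

Mean R_i = (21.0 + 2.6 − 4.4 − 10.3 − 2.5 − 2.8 − 15.2) / 7 = -1.6571%
Mean R_m = (11.6 − 0.2 − 3.8 − 3.2 − 2.4 + 0.7 − 8.7) / 7 = -0.8571%
Σ(R_i − R̄_i)(R_m − R̄_m) = 419.0971  ⇒  Cov = 419.0971 / 6 = 69.8495
Σ(R_m − R̄_m)² = 236.0771  ⇒  Var(R_m) = 236.0771 / 6 = 39.3462
β = Cov / Var(R_m) = 69.8495 / 39.3462 = 1.7753
E(R) = R_f + β × MRP = 5.19% + 1.7753 × 6.54% = 16.80%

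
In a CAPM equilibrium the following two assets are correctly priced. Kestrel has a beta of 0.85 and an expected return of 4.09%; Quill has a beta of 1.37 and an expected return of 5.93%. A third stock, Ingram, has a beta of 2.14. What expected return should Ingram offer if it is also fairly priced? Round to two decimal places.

8.65%

MRP (SML slope) = (5.93% − 4.09%) / (1.37 − 0.85) = 1.84% / 0.52 = 3.5385%
R_f (intercept) = 4.09% − 0.85 × 3.5385% = 1.0823%
E(R_Ingram) = R_f + β × MRP = 1.0823% + 2.14 × 3.5385% = 8.65%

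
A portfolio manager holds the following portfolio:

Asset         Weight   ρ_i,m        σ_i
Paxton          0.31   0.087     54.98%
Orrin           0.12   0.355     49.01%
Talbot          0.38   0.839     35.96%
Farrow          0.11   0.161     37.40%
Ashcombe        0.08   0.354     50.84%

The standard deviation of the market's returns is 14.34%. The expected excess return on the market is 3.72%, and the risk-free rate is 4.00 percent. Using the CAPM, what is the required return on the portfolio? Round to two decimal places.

β_Paxton = 0.087 × 54.98% / 14.34% = 0.3336
β_Orrin = 0.355 × 49.01% / 14.34% = 1.2133
β_Talbot = 0.839 × 35.96% / 14.34% = 2.1039
β_Farrow = 0.161 × 37.40% / 14.34% = 0.4199
β_Ashcombe = 0.354 × 50.84% / 14.34% = 1.2550
β_P = Σ w_i β_i = 0.31×0.3336 + 0.12×1.2133 + 0.38×2.1039 + 0.11×0.4199 + 0.08×1.2550 = 1.1951
E(R_P) = R_f + β_P × MRP = 4.00% + 1.1951 × 3.72% = 8.45%

8.45%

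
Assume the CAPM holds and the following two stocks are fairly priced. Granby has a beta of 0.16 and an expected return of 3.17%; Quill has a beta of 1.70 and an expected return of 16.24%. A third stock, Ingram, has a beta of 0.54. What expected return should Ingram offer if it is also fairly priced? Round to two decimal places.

6.40%

MRP (SML slope) = (16.24% − 3.17%) / (1.70 − 0.16) = 13.07% / 1.54 = 8.4870%
R_f (intercept) = 3.17% − 0.16 × 8.4870% = 1.8121%
E(R_Ingram) = R_f + β × MRP = 1.8121% + 0.54 × 8.4870% = 6.40%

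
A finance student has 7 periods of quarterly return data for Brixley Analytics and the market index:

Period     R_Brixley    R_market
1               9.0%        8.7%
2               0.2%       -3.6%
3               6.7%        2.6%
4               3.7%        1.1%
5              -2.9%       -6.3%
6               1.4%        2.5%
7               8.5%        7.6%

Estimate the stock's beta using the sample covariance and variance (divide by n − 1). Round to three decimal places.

0.774

Mean R_i = (9.0 + 0.2 + 6.7 + 3.7 − 2.9 + 1.4 + 8.5) / 7 = 3.8000%
Mean R_m = (8.7 − 3.6 + 2.6 + 1.1 − 6.3 + 2.5 + 7.6) / 7 = 1.8000%
Σ(R_i − R̄_i)(R_m − R̄_m) = 137.5600  ⇒  Cov = 137.5600 / 6 = 22.9267
Σ(R_m − R̄_m)² = 177.6400  ⇒  Var(R_m) = 177.6400 / 6 = 29.6067
β = Cov / Var(R_m) = 22.9267 / 29.6067 = 0.7744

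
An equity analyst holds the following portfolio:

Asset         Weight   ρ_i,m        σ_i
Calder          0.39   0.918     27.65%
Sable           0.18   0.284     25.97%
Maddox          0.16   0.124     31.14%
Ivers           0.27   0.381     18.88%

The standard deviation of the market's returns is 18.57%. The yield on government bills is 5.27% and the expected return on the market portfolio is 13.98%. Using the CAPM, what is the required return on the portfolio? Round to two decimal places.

β_Calder = 0.918 × 27.65% / 18.57% = 1.3669
β_Sable = 0.284 × 25.97% / 18.57% = 0.3972
β_Maddox = 0.124 × 31.14% / 18.57% = 0.2079
β_Ivers = 0.381 × 18.88% / 18.57% = 0.3874
β_P = Σ w_i β_i = 0.39×1.3669 + 0.18×0.3972 + 0.16×0.2079 + 0.27×0.3874 = 0.7424
MRP = 13.98% − 5.27% = 8.71%
E(R_P) = R_f + β_P × MRP = 5.27% + 0.7424 × 8.71% = 11.74%

11.74%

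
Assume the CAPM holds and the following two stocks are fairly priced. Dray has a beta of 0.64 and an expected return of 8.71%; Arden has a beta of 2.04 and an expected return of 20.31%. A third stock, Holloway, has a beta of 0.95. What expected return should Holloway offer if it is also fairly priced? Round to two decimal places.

11.28%

MRP (SML slope) = (20.31% − 8.71%) / (2.04 − 0.64) = 11.60% / 1.40 = 8.2857%
R_f (intercept) = 8.71% − 0.64 × 8.2857% = 3.4072%
E(R_Holloway) = R_f + β × MRP = 3.4072% + 0.95 × 8.2857% = 11.28%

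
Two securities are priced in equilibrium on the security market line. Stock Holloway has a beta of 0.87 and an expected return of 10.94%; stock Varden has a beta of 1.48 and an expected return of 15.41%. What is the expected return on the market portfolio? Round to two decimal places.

11.89%

Both satisfy E(R) = R_f + β·MRP, so the slope of the SML is
MRP = (15.41% − 10.94%) / (1.48 − 0.87) = 4.47% / 0.61 = 7.3279%
R_f = E(R_Holloway) − β_Holloway·MRP = 10.94% − 0.87 × 7.3279% = 4.5647%
E(R_m) = R_f + MRP = 4.5647% + 7.3279% = 11.89%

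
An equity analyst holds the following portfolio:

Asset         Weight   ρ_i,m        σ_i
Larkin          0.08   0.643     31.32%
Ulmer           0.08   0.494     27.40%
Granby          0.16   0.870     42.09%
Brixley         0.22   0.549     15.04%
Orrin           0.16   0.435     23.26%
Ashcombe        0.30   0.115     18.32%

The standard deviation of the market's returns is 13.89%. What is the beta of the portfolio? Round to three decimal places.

0.909

β_Larkin = 0.643 × 31.32% / 13.89% = 1.4499
β_Ulmer = 0.494 × 27.40% / 13.89% = 0.9745
β_Granby = 0.870 × 42.09% / 13.89% = 2.6363
β_Brixley = 0.549 × 15.04% / 13.89% = 0.5945
β_Orrin = 0.435 × 23.26% / 13.89% = 0.7284
β_Ashcombe = 0.115 × 18.32% / 13.89% = 0.1517
β_P = Σ w_i β_i = 0.08×1.4499 + 0.08×0.9745 + 0.16×2.6363 + 0.22×0.5945 + 0.16×0.7284 + 0.30×0.1517 = 0.9086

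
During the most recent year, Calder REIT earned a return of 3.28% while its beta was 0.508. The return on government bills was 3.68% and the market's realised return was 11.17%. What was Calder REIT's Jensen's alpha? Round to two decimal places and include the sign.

-4.20%

Market excess return = 11.17% − 3.68% = 7.49%
CAPM benchmark = R_f + β(R_m − R_f) = 3.68% + 0.508 × 7.49% = 7.48492%
α = actual − benchmark = 3.28% − 7.48492% = -4.20%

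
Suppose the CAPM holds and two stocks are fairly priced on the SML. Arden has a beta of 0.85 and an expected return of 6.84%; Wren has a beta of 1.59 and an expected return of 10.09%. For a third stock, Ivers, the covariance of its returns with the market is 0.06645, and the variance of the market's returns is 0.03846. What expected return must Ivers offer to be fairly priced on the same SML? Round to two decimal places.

MRP = (10.09% − 6.84%) / (1.59 − 0.85) = 4.3919%
R_f = 6.84% − 0.85 × 4.3919% = 3.1069%
β_Ivers = Cov / Var(R_m) = 0.06645 / 0.03846 = 1.7278
E(R_Ivers) = R_f + β × MRP = 3.1069% + 1.7278 × 4.3919% = 10.70%

10.70%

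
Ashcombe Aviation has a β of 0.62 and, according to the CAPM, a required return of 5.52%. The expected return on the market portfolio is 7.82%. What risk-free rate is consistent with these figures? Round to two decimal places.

E(R) = R_f + β(E(R_m) − R_f) = R_f(1 − β) + β·E(R_m)
5.52% = R_f × (1 − 0.62) + 0.62 × 7.82%
5.52% = R_f × 0.38 + 4.8484%
R_f = (5.52% − 4.8484%) / 0.38 = 1.77%

1.77%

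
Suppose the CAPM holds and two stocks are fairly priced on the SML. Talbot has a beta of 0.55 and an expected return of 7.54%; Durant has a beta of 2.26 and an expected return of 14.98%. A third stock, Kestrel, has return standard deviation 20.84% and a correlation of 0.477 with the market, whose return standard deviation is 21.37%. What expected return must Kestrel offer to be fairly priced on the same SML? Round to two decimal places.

7.17%

MRP = (14.98% − 7.54%) / (2.26 − 0.55) = 4.3509%
R_f = 7.54% − 0.55 × 4.3509% = 5.1470%
β_Kestrel = ρ·σ_i/σ_m = 0.477 × 20.84 / 21.37 = 0.4652
E(R_Kestrel) = R_f + β × MRP = 5.1470% + 0.4652 × 4.3509% = 7.17%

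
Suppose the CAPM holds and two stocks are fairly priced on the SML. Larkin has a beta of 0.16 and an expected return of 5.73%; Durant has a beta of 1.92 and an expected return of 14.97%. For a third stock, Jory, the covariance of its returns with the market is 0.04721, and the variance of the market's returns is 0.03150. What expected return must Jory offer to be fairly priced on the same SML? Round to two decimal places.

12.76%

MRP = (14.97% − 5.73%) / (1.92 − 0.16) = 5.2500%
R_f = 5.73% − 0.16 × 5.2500% = 4.8900%
β_Jory = Cov / Var(R_m) = 0.04721 / 0.03150 = 1.4987
E(R_Jory) = R_f + β × MRP = 4.8900% + 1.4987 × 5.2500% = 12.76%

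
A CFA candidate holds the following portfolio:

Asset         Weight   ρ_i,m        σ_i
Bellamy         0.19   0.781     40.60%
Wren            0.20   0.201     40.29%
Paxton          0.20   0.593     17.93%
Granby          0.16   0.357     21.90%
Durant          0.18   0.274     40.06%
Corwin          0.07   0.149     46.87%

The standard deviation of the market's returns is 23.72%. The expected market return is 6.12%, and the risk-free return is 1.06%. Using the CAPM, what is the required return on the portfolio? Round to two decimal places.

β_Bellamy = 0.781 × 40.60% / 23.72% = 1.3368
β_Wren = 0.201 × 40.29% / 23.72% = 0.3414
β_Paxton = 0.593 × 17.93% / 23.72% = 0.4483
β_Granby = 0.357 × 21.90% / 23.72% = 0.3296
β_Durant = 0.274 × 40.06% / 23.72% = 0.4628
β_Corwin = 0.149 × 46.87% / 23.72% = 0.2944
β_P = Σ w_i β_i = 0.19×1.3368 + 0.20×0.3414 + 0.20×0.4483 + 0.16×0.3296 + 0.18×0.4628 + 0.07×0.2944 = 0.5686
MRP = 6.12% − 1.06% = 5.06%
E(R_P) = R_f + β_P × MRP = 1.06% + 0.5686 × 5.06% = 3.94%

3.94%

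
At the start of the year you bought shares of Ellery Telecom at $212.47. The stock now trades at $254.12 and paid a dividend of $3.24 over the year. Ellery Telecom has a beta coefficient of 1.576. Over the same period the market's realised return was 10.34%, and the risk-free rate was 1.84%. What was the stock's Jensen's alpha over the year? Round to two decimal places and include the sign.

+5.89%

Realised HPR = (P1 + D1 − P0) / P0 = (254.12 + 3.24 − 212.47) / 212.47 = 44.89 / 212.47 = 21.1277%
MRP = 10.34% − 1.84% = 8.50%
CAPM required = R_f + β·MRP = 1.84% + 1.576 × 8.50% = 15.23600%
α = realised − required = 21.1277% − 15.23600% = +5.89%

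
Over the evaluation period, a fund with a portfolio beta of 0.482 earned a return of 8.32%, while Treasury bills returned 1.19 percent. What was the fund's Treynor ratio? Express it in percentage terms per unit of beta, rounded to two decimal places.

14.79%

Treynor = (R_P − R_f) / β_P = (8.32% − 1.19%) / 0.4820 = 7.13% / 0.4820 = 14.79%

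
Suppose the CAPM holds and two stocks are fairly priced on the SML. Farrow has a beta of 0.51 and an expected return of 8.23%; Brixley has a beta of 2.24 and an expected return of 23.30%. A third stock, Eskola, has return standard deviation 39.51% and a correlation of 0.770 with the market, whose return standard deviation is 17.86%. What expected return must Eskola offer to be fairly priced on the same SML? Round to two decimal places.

MRP = (23.30% − 8.23%) / (2.24 − 0.51) = 8.7110%
R_f = 8.23% − 0.51 × 8.7110% = 3.7874%
β_Eskola = ρ·σ_i/σ_m = 0.770 × 39.51 / 17.86 = 1.7034
E(R_Eskola) = R_f + β × MRP = 3.7874% + 1.7034 × 8.7110% = 18.63%

18.63%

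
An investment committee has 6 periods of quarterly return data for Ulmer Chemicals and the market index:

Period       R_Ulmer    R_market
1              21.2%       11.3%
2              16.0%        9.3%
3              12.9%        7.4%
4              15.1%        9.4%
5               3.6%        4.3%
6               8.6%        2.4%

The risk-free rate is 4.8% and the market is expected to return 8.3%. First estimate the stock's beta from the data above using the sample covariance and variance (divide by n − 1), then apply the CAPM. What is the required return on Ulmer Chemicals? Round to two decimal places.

10.47%

Mean R_i = (21.2 + 16.0 + 12.9 + 15.1 + 3.6 + 8.6) / 6 = 12.9000%
Mean R_m = (11.3 + 9.3 + 7.4 + 9.4 + 4.3 + 2.4) / 6 = 7.3500%
Σ(R_i − R̄_i)(R_m − R̄_m) = 92.9900  ⇒  Cov = 92.9900 / 5 = 18.5980
Σ(R_m − R̄_m)² = 57.4150  ⇒  Var(R_m) = 57.4150 / 5 = 11.4830
β = Cov / Var(R_m) = 18.5980 / 11.4830 = 1.6196
MRP = 8.3% − 4.8% = 3.50%
E(R) = R_f + β × MRP = 4.8% + 1.6196 × 3.5% = 10.47%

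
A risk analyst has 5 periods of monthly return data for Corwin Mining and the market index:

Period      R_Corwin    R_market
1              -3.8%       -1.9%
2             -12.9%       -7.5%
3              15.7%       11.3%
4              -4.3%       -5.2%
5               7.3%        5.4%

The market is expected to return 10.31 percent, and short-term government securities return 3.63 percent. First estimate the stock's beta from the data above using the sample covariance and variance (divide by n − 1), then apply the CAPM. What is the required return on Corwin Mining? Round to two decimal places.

Mean R_i = (-3.8 − 12.9 + 15.7 − 4.3 + 7.3) / 5 = 0.4000%
Mean R_m = (-1.9 − 7.5 + 11.3 − 5.2 + 5.4) / 5 = 0.4200%
Σ(R_i − R̄_i)(R_m − R̄_m) = 342.3200  ⇒  Cov = 342.3200 / 4 = 85.5800
Σ(R_m − R̄_m)² = 242.8680  ⇒  Var(R_m) = 242.8680 / 4 = 60.7170
β = Cov / Var(R_m) = 85.5800 / 60.7170 = 1.4095
MRP = 10.31% − 3.63% = 6.68%
E(R) = R_f + β × MRP = 3.63% + 1.4095 × 6.68% = 13.05%

13.05%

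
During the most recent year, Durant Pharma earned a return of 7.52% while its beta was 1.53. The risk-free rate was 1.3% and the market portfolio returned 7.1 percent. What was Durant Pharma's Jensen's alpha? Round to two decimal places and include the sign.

Market excess return = 7.1% − 1.3% = 5.80%
CAPM benchmark = R_f + β(R_m − R_f) = 1.3% + 1.53 × 5.8% = 10.1740%
α = actual − benchmark = 7.52% − 10.1740% = -2.65%

-2.65%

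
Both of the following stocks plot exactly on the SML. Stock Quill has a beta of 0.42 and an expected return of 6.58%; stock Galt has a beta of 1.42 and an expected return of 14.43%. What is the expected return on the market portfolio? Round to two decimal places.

11.13%

Both satisfy E(R) = R_f + β·MRP, so the slope of the SML is
MRP = (14.43% − 6.58%) / (1.42 − 0.42) = 7.85% / 1.00 = 7.8500%
R_f = E(R_Quill) − β_Quill·MRP = 6.58% − 0.42 × 7.8500% = 3.2830%
E(R_m) = R_f + MRP = 3.2830% + 7.8500% = 11.13%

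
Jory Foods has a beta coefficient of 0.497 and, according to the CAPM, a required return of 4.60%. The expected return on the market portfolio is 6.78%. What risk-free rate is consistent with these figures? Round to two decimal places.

E(R) = R_f + β(E(R_m) − R_f) = R_f(1 − β) + β·E(R_m)
4.60% = R_f × (1 − 0.497) + 0.497 × 6.78%
4.60% = R_f × 0.503 + 3.36966%
R_f = (4.60% − 3.36966%) / 0.503 = 2.45%

2.45%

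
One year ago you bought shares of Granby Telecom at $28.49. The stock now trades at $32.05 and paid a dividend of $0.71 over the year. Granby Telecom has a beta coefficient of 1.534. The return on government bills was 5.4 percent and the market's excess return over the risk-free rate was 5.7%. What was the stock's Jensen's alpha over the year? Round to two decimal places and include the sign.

Realised HPR = (P1 + D1 − P0) / P0 = (32.05 + 0.71 − 28.49) / 28.49 = 4.27 / 28.49 = 14.9877%
CAPM required = R_f + β·MRP = 5.4% + 1.534 × 5.7% = 14.1438%
α = realised − required = 14.9877% − 14.1438% = +0.84%

+0.84%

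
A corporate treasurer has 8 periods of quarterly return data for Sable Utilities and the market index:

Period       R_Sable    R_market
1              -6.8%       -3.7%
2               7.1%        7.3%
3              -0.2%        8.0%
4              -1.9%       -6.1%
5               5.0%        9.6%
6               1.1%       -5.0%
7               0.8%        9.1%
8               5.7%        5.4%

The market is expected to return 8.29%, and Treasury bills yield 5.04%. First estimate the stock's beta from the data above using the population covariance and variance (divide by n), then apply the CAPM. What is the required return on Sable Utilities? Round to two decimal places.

6.40%

Mean R_i = (-6.8 + 7.1 − 0.2 − 1.9 + 5.0 + 1.1 + 0.8 + 5.7) / 8 = 1.3500%
Mean R_m = (-3.7 + 7.3 + 8.0 − 6.1 + 9.6 − 5.0 + 9.1 + 5.4) / 8 = 3.0750%
Σ(R_i − R̄_i)(R_m − R̄_m) = 134.3300  ⇒  Cov = 134.3300 / 8 = 16.7913
Σ(R_m − R̄_m)² = 321.6750  ⇒  Var(R_m) = 321.6750 / 8 = 40.2094
β = Cov / Var(R_m) = 16.7913 / 40.2094 = 0.4176
MRP = 8.29% − 5.04% = 3.25%
E(R) = R_f + β × MRP = 5.04% + 0.4176 × 3.25% = 6.40%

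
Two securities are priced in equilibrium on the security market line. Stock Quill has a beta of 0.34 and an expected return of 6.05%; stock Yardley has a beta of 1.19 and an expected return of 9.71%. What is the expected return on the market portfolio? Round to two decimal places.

Both satisfy E(R) = R_f + β·MRP, so the slope of the SML is
MRP = (9.71% − 6.05%) / (1.19 − 0.34) = 3.66% / 0.85 = 4.3059%
R_f = E(R_Quill) − β_Quill·MRP = 6.05% − 0.34 × 4.3059% = 4.5860%
E(R_m) = R_f + MRP = 4.5860% + 4.3059% = 8.89%

8.89%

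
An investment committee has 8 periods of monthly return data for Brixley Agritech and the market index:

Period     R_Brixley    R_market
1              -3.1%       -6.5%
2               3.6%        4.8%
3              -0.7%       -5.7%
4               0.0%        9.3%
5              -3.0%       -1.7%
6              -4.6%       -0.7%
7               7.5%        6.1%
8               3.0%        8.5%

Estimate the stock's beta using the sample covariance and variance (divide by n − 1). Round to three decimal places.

0.427

Mean R_i = (-3.1 + 3.6 − 0.7 + 0.0 − 3.0 − 4.6 + 7.5 + 3.0) / 8 = 0.3375%
Mean R_m = (-6.5 + 4.8 − 5.7 + 9.3 − 1.7 − 0.7 + 6.1 + 8.5) / 8 = 1.7625%
Σ(R_i − R̄_i)(R_m − R̄_m) = 116.2313  ⇒  Cov = 116.2313 / 7 = 16.6045
Σ(R_m − R̄_m)² = 272.2588  ⇒  Var(R_m) = 272.2588 / 7 = 38.8941
β = Cov / Var(R_m) = 16.6045 / 38.8941 = 0.4269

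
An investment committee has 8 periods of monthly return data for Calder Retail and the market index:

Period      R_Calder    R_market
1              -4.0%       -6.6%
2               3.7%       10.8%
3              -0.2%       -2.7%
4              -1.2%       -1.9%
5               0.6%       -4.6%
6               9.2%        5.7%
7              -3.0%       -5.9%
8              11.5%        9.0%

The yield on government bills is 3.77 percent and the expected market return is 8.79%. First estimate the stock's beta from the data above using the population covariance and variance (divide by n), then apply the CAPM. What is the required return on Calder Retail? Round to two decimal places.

Mean R_i = (-4.0 + 3.7 − 0.2 − 1.2 + 0.6 + 9.2 − 3.0 + 11.5) / 8 = 2.0750%
Mean R_m = (-6.6 + 10.8 − 2.7 − 1.9 − 4.6 + 5.7 − 5.9 + 9.0) / 8 = 0.4750%
Σ(R_i − R̄_i)(R_m − R̄_m) = 232.1750  ⇒  Cov = 232.1750 / 8 = 29.0219
Σ(R_m − R̄_m)² = 338.7550  ⇒  Var(R_m) = 338.7550 / 8 = 42.3444
β = Cov / Var(R_m) = 29.0219 / 42.3444 = 0.6854
MRP = 8.79% − 3.77% = 5.02%
E(R) = R_f + β × MRP = 3.77% + 0.6854 × 5.02% = 7.21%

7.21%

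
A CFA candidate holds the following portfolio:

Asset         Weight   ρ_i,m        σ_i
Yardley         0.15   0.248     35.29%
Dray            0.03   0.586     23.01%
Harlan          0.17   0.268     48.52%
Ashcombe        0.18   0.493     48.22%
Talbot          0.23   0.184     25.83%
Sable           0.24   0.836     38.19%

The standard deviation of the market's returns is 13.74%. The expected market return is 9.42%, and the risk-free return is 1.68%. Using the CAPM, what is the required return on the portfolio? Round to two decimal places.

β_Yardley = 0.248 × 35.29% / 13.74% = 0.6370
β_Dray = 0.586 × 23.01% / 13.74% = 0.9814
β_Harlan = 0.268 × 48.52% / 13.74% = 0.9464
β_Ashcombe = 0.493 × 48.22% / 13.74% = 1.7302
β_Talbot = 0.184 × 25.83% / 13.74% = 0.3459
β_Sable = 0.836 × 38.19% / 13.74% = 2.3236
β_P = Σ w_i β_i = 0.15×0.6370 + 0.03×0.9814 + 0.17×0.9464 + 0.18×1.7302 + 0.23×0.3459 + 0.24×2.3236 = 1.2345
MRP = 9.42% − 1.68% = 7.74%
E(R_P) = R_f + β_P × MRP = 1.68% + 1.2345 × 7.74% = 11.24%

11.24%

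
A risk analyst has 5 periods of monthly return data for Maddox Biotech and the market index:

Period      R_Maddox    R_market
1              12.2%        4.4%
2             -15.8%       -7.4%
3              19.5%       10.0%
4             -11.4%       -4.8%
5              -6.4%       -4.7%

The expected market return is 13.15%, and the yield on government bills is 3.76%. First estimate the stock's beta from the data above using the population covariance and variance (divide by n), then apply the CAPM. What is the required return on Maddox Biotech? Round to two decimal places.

23.12%

Mean R_i = (12.2 − 15.8 + 19.5 − 11.4 − 6.4) / 5 = -0.3800%
Mean R_m = (4.4 − 7.4 + 10.0 − 4.8 − 4.7) / 5 = -0.5000%
Σ(R_i − R̄_i)(R_m − R̄_m) = 449.4500  ⇒  Cov = 449.4500 / 5 = 89.8900
Σ(R_m − R̄_m)² = 218.0000  ⇒  Var(R_m) = 218.0000 / 5 = 43.6000
β = Cov / Var(R_m) = 89.8900 / 43.6000 = 2.0617
MRP = 13.15% − 3.76% = 9.39%
E(R) = R_f + β × MRP = 3.76% + 2.0617 × 9.39% = 23.12%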